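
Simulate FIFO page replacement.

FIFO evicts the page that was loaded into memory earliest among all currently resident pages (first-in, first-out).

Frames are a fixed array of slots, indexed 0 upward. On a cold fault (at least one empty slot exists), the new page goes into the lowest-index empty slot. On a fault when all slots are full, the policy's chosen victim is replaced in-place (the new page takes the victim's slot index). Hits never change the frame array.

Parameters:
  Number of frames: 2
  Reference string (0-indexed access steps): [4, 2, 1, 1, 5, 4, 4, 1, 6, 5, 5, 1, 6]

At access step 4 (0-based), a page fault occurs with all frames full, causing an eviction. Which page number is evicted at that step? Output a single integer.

Step 0: ref 4 -> FAULT, frames=[4,-]
Step 1: ref 2 -> FAULT, frames=[4,2]
Step 2: ref 1 -> FAULT, evict 4, frames=[1,2]
Step 3: ref 1 -> HIT, frames=[1,2]
Step 4: ref 5 -> FAULT, evict 2, frames=[1,5]
At step 4: evicted page 2

Answer: 2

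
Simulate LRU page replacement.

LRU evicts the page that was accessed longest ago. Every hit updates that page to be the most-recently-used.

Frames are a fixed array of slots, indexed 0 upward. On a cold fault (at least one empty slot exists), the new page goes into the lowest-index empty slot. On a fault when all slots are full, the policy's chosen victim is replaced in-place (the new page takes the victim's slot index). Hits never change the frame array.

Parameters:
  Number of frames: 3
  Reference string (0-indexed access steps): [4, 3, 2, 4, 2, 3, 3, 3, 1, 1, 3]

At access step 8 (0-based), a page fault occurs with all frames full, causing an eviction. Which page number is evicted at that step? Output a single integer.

Step 0: ref 4 -> FAULT, frames=[4,-,-]
Step 1: ref 3 -> FAULT, frames=[4,3,-]
Step 2: ref 2 -> FAULT, frames=[4,3,2]
Step 3: ref 4 -> HIT, frames=[4,3,2]
Step 4: ref 2 -> HIT, frames=[4,3,2]
Step 5: ref 3 -> HIT, frames=[4,3,2]
Step 6: ref 3 -> HIT, frames=[4,3,2]
Step 7: ref 3 -> HIT, frames=[4,3,2]
Step 8: ref 1 -> FAULT, evict 4, frames=[1,3,2]
At step 8: evicted page 4

Answer: 4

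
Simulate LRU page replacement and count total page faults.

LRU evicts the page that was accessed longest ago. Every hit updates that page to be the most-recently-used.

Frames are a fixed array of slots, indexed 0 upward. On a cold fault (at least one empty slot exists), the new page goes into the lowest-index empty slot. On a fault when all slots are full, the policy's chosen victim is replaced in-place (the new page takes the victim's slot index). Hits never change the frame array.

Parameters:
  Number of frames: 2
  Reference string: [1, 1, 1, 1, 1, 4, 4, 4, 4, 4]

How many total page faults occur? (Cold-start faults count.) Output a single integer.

Answer: 2

Derivation:
Step 0: ref 1 → FAULT, frames=[1,-]
Step 1: ref 1 → HIT, frames=[1,-]
Step 2: ref 1 → HIT, frames=[1,-]
Step 3: ref 1 → HIT, frames=[1,-]
Step 4: ref 1 → HIT, frames=[1,-]
Step 5: ref 4 → FAULT, frames=[1,4]
Step 6: ref 4 → HIT, frames=[1,4]
Step 7: ref 4 → HIT, frames=[1,4]
Step 8: ref 4 → HIT, frames=[1,4]
Step 9: ref 4 → HIT, frames=[1,4]
Total faults: 2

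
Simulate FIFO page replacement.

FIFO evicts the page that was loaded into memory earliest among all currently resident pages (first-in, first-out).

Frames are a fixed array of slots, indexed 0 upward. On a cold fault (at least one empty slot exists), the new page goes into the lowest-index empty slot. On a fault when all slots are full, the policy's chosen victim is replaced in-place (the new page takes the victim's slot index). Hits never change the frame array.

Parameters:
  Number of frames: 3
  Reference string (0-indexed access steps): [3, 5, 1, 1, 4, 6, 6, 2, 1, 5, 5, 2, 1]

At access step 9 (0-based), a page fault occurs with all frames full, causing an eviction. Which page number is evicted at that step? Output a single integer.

Answer: 6

Derivation:
Step 0: ref 3 -> FAULT, frames=[3,-,-]
Step 1: ref 5 -> FAULT, frames=[3,5,-]
Step 2: ref 1 -> FAULT, frames=[3,5,1]
Step 3: ref 1 -> HIT, frames=[3,5,1]
Step 4: ref 4 -> FAULT, evict 3, frames=[4,5,1]
Step 5: ref 6 -> FAULT, evict 5, frames=[4,6,1]
Step 6: ref 6 -> HIT, frames=[4,6,1]
Step 7: ref 2 -> FAULT, evict 1, frames=[4,6,2]
Step 8: ref 1 -> FAULT, evict 4, frames=[1,6,2]
Step 9: ref 5 -> FAULT, evict 6, frames=[1,5,2]
At step 9: evicted page 6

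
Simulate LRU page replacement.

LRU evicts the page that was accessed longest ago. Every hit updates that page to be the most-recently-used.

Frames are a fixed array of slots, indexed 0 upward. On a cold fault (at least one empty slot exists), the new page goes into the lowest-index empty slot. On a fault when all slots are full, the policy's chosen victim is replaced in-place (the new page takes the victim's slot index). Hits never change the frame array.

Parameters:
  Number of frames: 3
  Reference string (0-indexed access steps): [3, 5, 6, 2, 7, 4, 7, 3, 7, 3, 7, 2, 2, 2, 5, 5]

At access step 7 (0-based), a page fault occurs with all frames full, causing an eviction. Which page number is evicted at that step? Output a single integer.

Step 0: ref 3 -> FAULT, frames=[3,-,-]
Step 1: ref 5 -> FAULT, frames=[3,5,-]
Step 2: ref 6 -> FAULT, frames=[3,5,6]
Step 3: ref 2 -> FAULT, evict 3, frames=[2,5,6]
Step 4: ref 7 -> FAULT, evict 5, frames=[2,7,6]
Step 5: ref 4 -> FAULT, evict 6, frames=[2,7,4]
Step 6: ref 7 -> HIT, frames=[2,7,4]
Step 7: ref 3 -> FAULT, evict 2, frames=[3,7,4]
At step 7: evicted page 2

Answer: 2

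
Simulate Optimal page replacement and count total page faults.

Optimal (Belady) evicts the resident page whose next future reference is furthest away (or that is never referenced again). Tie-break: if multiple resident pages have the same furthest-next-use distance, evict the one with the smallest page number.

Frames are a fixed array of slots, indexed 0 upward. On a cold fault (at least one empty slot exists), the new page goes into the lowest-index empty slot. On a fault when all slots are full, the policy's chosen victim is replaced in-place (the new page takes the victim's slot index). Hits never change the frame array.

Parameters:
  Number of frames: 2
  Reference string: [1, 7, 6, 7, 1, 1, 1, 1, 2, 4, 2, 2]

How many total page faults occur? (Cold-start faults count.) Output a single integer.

Step 0: ref 1 → FAULT, frames=[1,-]
Step 1: ref 7 → FAULT, frames=[1,7]
Step 2: ref 6 → FAULT (evict 1), frames=[6,7]
Step 3: ref 7 → HIT, frames=[6,7]
Step 4: ref 1 → FAULT (evict 6), frames=[1,7]
Step 5: ref 1 → HIT, frames=[1,7]
Step 6: ref 1 → HIT, frames=[1,7]
Step 7: ref 1 → HIT, frames=[1,7]
Step 8: ref 2 → FAULT (evict 1), frames=[2,7]
Step 9: ref 4 → FAULT (evict 7), frames=[2,4]
Step 10: ref 2 → HIT, frames=[2,4]
Step 11: ref 2 → HIT, frames=[2,4]
Total faults: 6

Answer: 6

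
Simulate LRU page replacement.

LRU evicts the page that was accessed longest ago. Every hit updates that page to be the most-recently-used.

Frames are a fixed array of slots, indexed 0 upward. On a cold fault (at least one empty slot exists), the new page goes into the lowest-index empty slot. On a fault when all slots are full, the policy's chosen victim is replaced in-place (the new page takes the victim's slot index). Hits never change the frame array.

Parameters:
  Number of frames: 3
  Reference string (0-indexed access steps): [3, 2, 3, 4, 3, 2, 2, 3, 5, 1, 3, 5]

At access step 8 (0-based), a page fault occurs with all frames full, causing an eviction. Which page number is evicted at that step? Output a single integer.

Step 0: ref 3 -> FAULT, frames=[3,-,-]
Step 1: ref 2 -> FAULT, frames=[3,2,-]
Step 2: ref 3 -> HIT, frames=[3,2,-]
Step 3: ref 4 -> FAULT, frames=[3,2,4]
Step 4: ref 3 -> HIT, frames=[3,2,4]
Step 5: ref 2 -> HIT, frames=[3,2,4]
Step 6: ref 2 -> HIT, frames=[3,2,4]
Step 7: ref 3 -> HIT, frames=[3,2,4]
Step 8: ref 5 -> FAULT, evict 4, frames=[3,2,5]
At step 8: evicted page 4

Answer: 4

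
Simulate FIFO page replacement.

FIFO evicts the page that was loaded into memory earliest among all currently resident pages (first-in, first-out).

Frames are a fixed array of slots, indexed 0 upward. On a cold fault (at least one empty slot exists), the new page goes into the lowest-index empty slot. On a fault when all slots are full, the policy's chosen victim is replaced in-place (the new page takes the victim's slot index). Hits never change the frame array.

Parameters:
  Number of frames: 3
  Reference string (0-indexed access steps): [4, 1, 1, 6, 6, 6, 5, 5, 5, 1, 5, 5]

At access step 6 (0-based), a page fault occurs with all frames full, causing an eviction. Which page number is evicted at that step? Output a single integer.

Answer: 4

Derivation:
Step 0: ref 4 -> FAULT, frames=[4,-,-]
Step 1: ref 1 -> FAULT, frames=[4,1,-]
Step 2: ref 1 -> HIT, frames=[4,1,-]
Step 3: ref 6 -> FAULT, frames=[4,1,6]
Step 4: ref 6 -> HIT, frames=[4,1,6]
Step 5: ref 6 -> HIT, frames=[4,1,6]
Step 6: ref 5 -> FAULT, evict 4, frames=[5,1,6]
At step 6: evicted page 4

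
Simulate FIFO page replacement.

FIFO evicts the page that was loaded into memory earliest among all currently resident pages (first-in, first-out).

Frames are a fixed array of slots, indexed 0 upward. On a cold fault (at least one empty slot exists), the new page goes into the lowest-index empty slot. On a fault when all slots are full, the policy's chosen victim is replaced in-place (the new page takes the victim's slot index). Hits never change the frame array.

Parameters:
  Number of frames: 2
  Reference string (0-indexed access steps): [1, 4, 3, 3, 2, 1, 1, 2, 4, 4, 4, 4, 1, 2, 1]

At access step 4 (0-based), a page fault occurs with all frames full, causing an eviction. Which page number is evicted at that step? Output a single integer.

Answer: 4

Derivation:
Step 0: ref 1 -> FAULT, frames=[1,-]
Step 1: ref 4 -> FAULT, frames=[1,4]
Step 2: ref 3 -> FAULT, evict 1, frames=[3,4]
Step 3: ref 3 -> HIT, frames=[3,4]
Step 4: ref 2 -> FAULT, evict 4, frames=[3,2]
At step 4: evicted page 4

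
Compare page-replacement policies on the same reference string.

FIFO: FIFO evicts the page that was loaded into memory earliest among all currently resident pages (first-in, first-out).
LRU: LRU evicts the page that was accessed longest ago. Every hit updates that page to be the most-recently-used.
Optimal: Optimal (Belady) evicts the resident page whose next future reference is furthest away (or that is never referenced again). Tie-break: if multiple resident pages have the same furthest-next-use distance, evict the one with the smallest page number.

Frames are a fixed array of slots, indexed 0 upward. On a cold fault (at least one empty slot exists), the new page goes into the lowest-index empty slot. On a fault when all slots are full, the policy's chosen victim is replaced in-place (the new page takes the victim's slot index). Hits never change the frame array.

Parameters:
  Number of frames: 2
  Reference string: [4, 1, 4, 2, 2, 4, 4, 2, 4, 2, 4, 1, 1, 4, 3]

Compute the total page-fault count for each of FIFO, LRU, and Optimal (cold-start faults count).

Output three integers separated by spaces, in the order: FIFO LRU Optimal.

--- FIFO ---
  step 0: ref 4 -> FAULT, frames=[4,-] (faults so far: 1)
  step 1: ref 1 -> FAULT, frames=[4,1] (faults so far: 2)
  step 2: ref 4 -> HIT, frames=[4,1] (faults so far: 2)
  step 3: ref 2 -> FAULT, evict 4, frames=[2,1] (faults so far: 3)
  step 4: ref 2 -> HIT, frames=[2,1] (faults so far: 3)
  step 5: ref 4 -> FAULT, evict 1, frames=[2,4] (faults so far: 4)
  step 6: ref 4 -> HIT, frames=[2,4] (faults so far: 4)
  step 7: ref 2 -> HIT, frames=[2,4] (faults so far: 4)
  step 8: ref 4 -> HIT, frames=[2,4] (faults so far: 4)
  step 9: ref 2 -> HIT, frames=[2,4] (faults so far: 4)
  step 10: ref 4 -> HIT, frames=[2,4] (faults so far: 4)
  step 11: ref 1 -> FAULT, evict 2, frames=[1,4] (faults so far: 5)
  step 12: ref 1 -> HIT, frames=[1,4] (faults so far: 5)
  step 13: ref 4 -> HIT, frames=[1,4] (faults so far: 5)
  step 14: ref 3 -> FAULT, evict 4, frames=[1,3] (faults so far: 6)
  FIFO total faults: 6
--- LRU ---
  step 0: ref 4 -> FAULT, frames=[4,-] (faults so far: 1)
  step 1: ref 1 -> FAULT, frames=[4,1] (faults so far: 2)
  step 2: ref 4 -> HIT, frames=[4,1] (faults so far: 2)
  step 3: ref 2 -> FAULT, evict 1, frames=[4,2] (faults so far: 3)
  step 4: ref 2 -> HIT, frames=[4,2] (faults so far: 3)
  step 5: ref 4 -> HIT, frames=[4,2] (faults so far: 3)
  step 6: ref 4 -> HIT, frames=[4,2] (faults so far: 3)
  step 7: ref 2 -> HIT, frames=[4,2] (faults so far: 3)
  step 8: ref 4 -> HIT, frames=[4,2] (faults so far: 3)
  step 9: ref 2 -> HIT, frames=[4,2] (faults so far: 3)
  step 10: ref 4 -> HIT, frames=[4,2] (faults so far: 3)
  step 11: ref 1 -> FAULT, evict 2, frames=[4,1] (faults so far: 4)
  step 12: ref 1 -> HIT, frames=[4,1] (faults so far: 4)
  step 13: ref 4 -> HIT, frames=[4,1] (faults so far: 4)
  step 14: ref 3 -> FAULT, evict 1, frames=[4,3] (faults so far: 5)
  LRU total faults: 5
--- Optimal ---
  step 0: ref 4 -> FAULT, frames=[4,-] (faults so far: 1)
  step 1: ref 1 -> FAULT, frames=[4,1] (faults so far: 2)
  step 2: ref 4 -> HIT, frames=[4,1] (faults so far: 2)
  step 3: ref 2 -> FAULT, evict 1, frames=[4,2] (faults so far: 3)
  step 4: ref 2 -> HIT, frames=[4,2] (faults so far: 3)
  step 5: ref 4 -> HIT, frames=[4,2] (faults so far: 3)
  step 6: ref 4 -> HIT, frames=[4,2] (faults so far: 3)
  step 7: ref 2 -> HIT, frames=[4,2] (faults so far: 3)
  step 8: ref 4 -> HIT, frames=[4,2] (faults so far: 3)
  step 9: ref 2 -> HIT, frames=[4,2] (faults so far: 3)
  step 10: ref 4 -> HIT, frames=[4,2] (faults so far: 3)
  step 11: ref 1 -> FAULT, evict 2, frames=[4,1] (faults so far: 4)
  step 12: ref 1 -> HIT, frames=[4,1] (faults so far: 4)
  step 13: ref 4 -> HIT, frames=[4,1] (faults so far: 4)
  step 14: ref 3 -> FAULT, evict 1, frames=[4,3] (faults so far: 5)
  Optimal total faults: 5

Answer: 6 5 5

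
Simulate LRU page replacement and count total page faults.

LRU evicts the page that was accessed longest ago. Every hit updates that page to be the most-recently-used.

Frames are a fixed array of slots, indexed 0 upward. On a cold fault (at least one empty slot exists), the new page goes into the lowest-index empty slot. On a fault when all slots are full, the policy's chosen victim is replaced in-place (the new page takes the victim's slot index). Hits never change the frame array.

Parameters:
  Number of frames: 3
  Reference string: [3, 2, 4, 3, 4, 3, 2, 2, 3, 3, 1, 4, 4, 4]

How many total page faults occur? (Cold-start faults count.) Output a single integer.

Answer: 5

Derivation:
Step 0: ref 3 → FAULT, frames=[3,-,-]
Step 1: ref 2 → FAULT, frames=[3,2,-]
Step 2: ref 4 → FAULT, frames=[3,2,4]
Step 3: ref 3 → HIT, frames=[3,2,4]
Step 4: ref 4 → HIT, frames=[3,2,4]
Step 5: ref 3 → HIT, frames=[3,2,4]
Step 6: ref 2 → HIT, frames=[3,2,4]
Step 7: ref 2 → HIT, frames=[3,2,4]
Step 8: ref 3 → HIT, frames=[3,2,4]
Step 9: ref 3 → HIT, frames=[3,2,4]
Step 10: ref 1 → FAULT (evict 4), frames=[3,2,1]
Step 11: ref 4 → FAULT (evict 2), frames=[3,4,1]
Step 12: ref 4 → HIT, frames=[3,4,1]
Step 13: ref 4 → HIT, frames=[3,4,1]
Total faults: 5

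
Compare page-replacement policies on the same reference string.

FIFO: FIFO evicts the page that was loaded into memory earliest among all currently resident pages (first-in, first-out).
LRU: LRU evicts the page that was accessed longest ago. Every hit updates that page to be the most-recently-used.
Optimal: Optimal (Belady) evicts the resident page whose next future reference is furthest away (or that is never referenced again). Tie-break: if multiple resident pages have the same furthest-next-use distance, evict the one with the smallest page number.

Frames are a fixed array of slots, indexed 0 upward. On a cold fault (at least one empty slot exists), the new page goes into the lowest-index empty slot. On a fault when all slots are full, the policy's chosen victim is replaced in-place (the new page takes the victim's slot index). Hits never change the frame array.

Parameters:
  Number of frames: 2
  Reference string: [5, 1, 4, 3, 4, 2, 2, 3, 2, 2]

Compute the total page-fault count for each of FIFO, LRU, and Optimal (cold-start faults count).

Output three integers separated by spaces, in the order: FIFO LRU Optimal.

Answer: 5 6 5

Derivation:
--- FIFO ---
  step 0: ref 5 -> FAULT, frames=[5,-] (faults so far: 1)
  step 1: ref 1 -> FAULT, frames=[5,1] (faults so far: 2)
  step 2: ref 4 -> FAULT, evict 5, frames=[4,1] (faults so far: 3)
  step 3: ref 3 -> FAULT, evict 1, frames=[4,3] (faults so far: 4)
  step 4: ref 4 -> HIT, frames=[4,3] (faults so far: 4)
  step 5: ref 2 -> FAULT, evict 4, frames=[2,3] (faults so far: 5)
  step 6: ref 2 -> HIT, frames=[2,3] (faults so far: 5)
  step 7: ref 3 -> HIT, frames=[2,3] (faults so far: 5)
  step 8: ref 2 -> HIT, frames=[2,3] (faults so far: 5)
  step 9: ref 2 -> HIT, frames=[2,3] (faults so far: 5)
  FIFO total faults: 5
--- LRU ---
  step 0: ref 5 -> FAULT, frames=[5,-] (faults so far: 1)
  step 1: ref 1 -> FAULT, frames=[5,1] (faults so far: 2)
  step 2: ref 4 -> FAULT, evict 5, frames=[4,1] (faults so far: 3)
  step 3: ref 3 -> FAULT, evict 1, frames=[4,3] (faults so far: 4)
  step 4: ref 4 -> HIT, frames=[4,3] (faults so far: 4)
  step 5: ref 2 -> FAULT, evict 3, frames=[4,2] (faults so far: 5)
  step 6: ref 2 -> HIT, frames=[4,2] (faults so far: 5)
  step 7: ref 3 -> FAULT, evict 4, frames=[3,2] (faults so far: 6)
  step 8: ref 2 -> HIT, frames=[3,2] (faults so far: 6)
  step 9: ref 2 -> HIT, frames=[3,2] (faults so far: 6)
  LRU total faults: 6
--- Optimal ---
  step 0: ref 5 -> FAULT, frames=[5,-] (faults so far: 1)
  step 1: ref 1 -> FAULT, frames=[5,1] (faults so far: 2)
  step 2: ref 4 -> FAULT, evict 1, frames=[5,4] (faults so far: 3)
  step 3: ref 3 -> FAULT, evict 5, frames=[3,4] (faults so far: 4)
  step 4: ref 4 -> HIT, frames=[3,4] (faults so far: 4)
  step 5: ref 2 -> FAULT, evict 4, frames=[3,2] (faults so far: 5)
  step 6: ref 2 -> HIT, frames=[3,2] (faults so far: 5)
  step 7: ref 3 -> HIT, frames=[3,2] (faults so far: 5)
  step 8: ref 2 -> HIT, frames=[3,2] (faults so far: 5)
  step 9: ref 2 -> HIT, frames=[3,2] (faults so far: 5)
  Optimal total faults: 5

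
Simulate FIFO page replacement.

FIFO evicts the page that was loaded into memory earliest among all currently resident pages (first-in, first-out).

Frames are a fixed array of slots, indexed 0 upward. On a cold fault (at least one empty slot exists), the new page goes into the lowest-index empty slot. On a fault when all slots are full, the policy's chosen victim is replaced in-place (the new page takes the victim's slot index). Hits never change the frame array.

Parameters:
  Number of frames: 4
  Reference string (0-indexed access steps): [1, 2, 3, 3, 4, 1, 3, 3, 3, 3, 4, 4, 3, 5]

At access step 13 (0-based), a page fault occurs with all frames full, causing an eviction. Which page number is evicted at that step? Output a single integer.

Step 0: ref 1 -> FAULT, frames=[1,-,-,-]
Step 1: ref 2 -> FAULT, frames=[1,2,-,-]
Step 2: ref 3 -> FAULT, frames=[1,2,3,-]
Step 3: ref 3 -> HIT, frames=[1,2,3,-]
Step 4: ref 4 -> FAULT, frames=[1,2,3,4]
Step 5: ref 1 -> HIT, frames=[1,2,3,4]
Step 6: ref 3 -> HIT, frames=[1,2,3,4]
Step 7: ref 3 -> HIT, frames=[1,2,3,4]
Step 8: ref 3 -> HIT, frames=[1,2,3,4]
Step 9: ref 3 -> HIT, frames=[1,2,3,4]
Step 10: ref 4 -> HIT, frames=[1,2,3,4]
Step 11: ref 4 -> HIT, frames=[1,2,3,4]
Step 12: ref 3 -> HIT, frames=[1,2,3,4]
Step 13: ref 5 -> FAULT, evict 1, frames=[5,2,3,4]
At step 13: evicted page 1

Answer: 1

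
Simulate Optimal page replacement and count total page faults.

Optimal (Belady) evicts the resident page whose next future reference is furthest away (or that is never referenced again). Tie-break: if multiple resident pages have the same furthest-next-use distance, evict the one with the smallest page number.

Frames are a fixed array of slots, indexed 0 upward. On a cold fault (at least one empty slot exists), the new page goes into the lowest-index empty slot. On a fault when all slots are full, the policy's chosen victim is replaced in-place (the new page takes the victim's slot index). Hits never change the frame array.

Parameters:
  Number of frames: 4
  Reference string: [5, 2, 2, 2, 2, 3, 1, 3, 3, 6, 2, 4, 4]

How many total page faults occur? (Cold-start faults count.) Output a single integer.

Step 0: ref 5 → FAULT, frames=[5,-,-,-]
Step 1: ref 2 → FAULT, frames=[5,2,-,-]
Step 2: ref 2 → HIT, frames=[5,2,-,-]
Step 3: ref 2 → HIT, frames=[5,2,-,-]
Step 4: ref 2 → HIT, frames=[5,2,-,-]
Step 5: ref 3 → FAULT, frames=[5,2,3,-]
Step 6: ref 1 → FAULT, frames=[5,2,3,1]
Step 7: ref 3 → HIT, frames=[5,2,3,1]
Step 8: ref 3 → HIT, frames=[5,2,3,1]
Step 9: ref 6 → FAULT (evict 1), frames=[5,2,3,6]
Step 10: ref 2 → HIT, frames=[5,2,3,6]
Step 11: ref 4 → FAULT (evict 2), frames=[5,4,3,6]
Step 12: ref 4 → HIT, frames=[5,4,3,6]
Total faults: 6

Answer: 6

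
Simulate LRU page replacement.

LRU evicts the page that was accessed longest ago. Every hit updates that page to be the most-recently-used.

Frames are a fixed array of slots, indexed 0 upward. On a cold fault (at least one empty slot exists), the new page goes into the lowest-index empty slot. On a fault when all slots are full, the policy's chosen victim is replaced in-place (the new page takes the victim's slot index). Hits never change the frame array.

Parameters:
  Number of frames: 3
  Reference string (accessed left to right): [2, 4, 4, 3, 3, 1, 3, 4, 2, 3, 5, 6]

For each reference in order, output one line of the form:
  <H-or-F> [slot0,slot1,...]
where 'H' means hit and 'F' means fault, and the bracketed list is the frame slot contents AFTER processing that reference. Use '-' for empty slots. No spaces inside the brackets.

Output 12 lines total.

F [2,-,-]
F [2,4,-]
H [2,4,-]
F [2,4,3]
H [2,4,3]
F [1,4,3]
H [1,4,3]
H [1,4,3]
F [2,4,3]
H [2,4,3]
F [2,5,3]
F [6,5,3]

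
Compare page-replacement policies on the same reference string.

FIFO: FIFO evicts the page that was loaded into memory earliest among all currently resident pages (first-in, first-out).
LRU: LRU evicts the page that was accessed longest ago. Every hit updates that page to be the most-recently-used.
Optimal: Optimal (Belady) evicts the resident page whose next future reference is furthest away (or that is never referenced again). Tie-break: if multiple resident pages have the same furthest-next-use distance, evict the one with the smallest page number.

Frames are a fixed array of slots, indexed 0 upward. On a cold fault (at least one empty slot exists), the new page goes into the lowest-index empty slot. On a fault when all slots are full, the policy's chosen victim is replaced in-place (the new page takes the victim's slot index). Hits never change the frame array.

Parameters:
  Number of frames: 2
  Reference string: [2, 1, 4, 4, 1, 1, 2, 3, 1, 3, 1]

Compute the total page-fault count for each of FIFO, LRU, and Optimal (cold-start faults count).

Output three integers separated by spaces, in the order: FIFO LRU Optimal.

--- FIFO ---
  step 0: ref 2 -> FAULT, frames=[2,-] (faults so far: 1)
  step 1: ref 1 -> FAULT, frames=[2,1] (faults so far: 2)
  step 2: ref 4 -> FAULT, evict 2, frames=[4,1] (faults so far: 3)
  step 3: ref 4 -> HIT, frames=[4,1] (faults so far: 3)
  step 4: ref 1 -> HIT, frames=[4,1] (faults so far: 3)
  step 5: ref 1 -> HIT, frames=[4,1] (faults so far: 3)
  step 6: ref 2 -> FAULT, evict 1, frames=[4,2] (faults so far: 4)
  step 7: ref 3 -> FAULT, evict 4, frames=[3,2] (faults so far: 5)
  step 8: ref 1 -> FAULT, evict 2, frames=[3,1] (faults so far: 6)
  step 9: ref 3 -> HIT, frames=[3,1] (faults so far: 6)
  step 10: ref 1 -> HIT, frames=[3,1] (faults so far: 6)
  FIFO total faults: 6
--- LRU ---
  step 0: ref 2 -> FAULT, frames=[2,-] (faults so far: 1)
  step 1: ref 1 -> FAULT, frames=[2,1] (faults so far: 2)
  step 2: ref 4 -> FAULT, evict 2, frames=[4,1] (faults so far: 3)
  step 3: ref 4 -> HIT, frames=[4,1] (faults so far: 3)
  step 4: ref 1 -> HIT, frames=[4,1] (faults so far: 3)
  step 5: ref 1 -> HIT, frames=[4,1] (faults so far: 3)
  step 6: ref 2 -> FAULT, evict 4, frames=[2,1] (faults so far: 4)
  step 7: ref 3 -> FAULT, evict 1, frames=[2,3] (faults so far: 5)
  step 8: ref 1 -> FAULT, evict 2, frames=[1,3] (faults so far: 6)
  step 9: ref 3 -> HIT, frames=[1,3] (faults so far: 6)
  step 10: ref 1 -> HIT, frames=[1,3] (faults so far: 6)
  LRU total faults: 6
--- Optimal ---
  step 0: ref 2 -> FAULT, frames=[2,-] (faults so far: 1)
  step 1: ref 1 -> FAULT, frames=[2,1] (faults so far: 2)
  step 2: ref 4 -> FAULT, evict 2, frames=[4,1] (faults so far: 3)
  step 3: ref 4 -> HIT, frames=[4,1] (faults so far: 3)
  step 4: ref 1 -> HIT, frames=[4,1] (faults so far: 3)
  step 5: ref 1 -> HIT, frames=[4,1] (faults so far: 3)
  step 6: ref 2 -> FAULT, evict 4, frames=[2,1] (faults so far: 4)
  step 7: ref 3 -> FAULT, evict 2, frames=[3,1] (faults so far: 5)
  step 8: ref 1 -> HIT, frames=[3,1] (faults so far: 5)
  step 9: ref 3 -> HIT, frames=[3,1] (faults so far: 5)
  step 10: ref 1 -> HIT, frames=[3,1] (faults so far: 5)
  Optimal total faults: 5

Answer: 6 6 5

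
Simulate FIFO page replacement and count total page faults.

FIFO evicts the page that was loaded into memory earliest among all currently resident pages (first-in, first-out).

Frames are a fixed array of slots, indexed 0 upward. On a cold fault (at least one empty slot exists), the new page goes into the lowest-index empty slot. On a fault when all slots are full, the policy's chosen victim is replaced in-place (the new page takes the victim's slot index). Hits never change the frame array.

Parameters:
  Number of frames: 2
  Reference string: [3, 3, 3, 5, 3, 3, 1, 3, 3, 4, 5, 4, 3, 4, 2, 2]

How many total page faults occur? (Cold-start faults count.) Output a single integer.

Step 0: ref 3 → FAULT, frames=[3,-]
Step 1: ref 3 → HIT, frames=[3,-]
Step 2: ref 3 → HIT, frames=[3,-]
Step 3: ref 5 → FAULT, frames=[3,5]
Step 4: ref 3 → HIT, frames=[3,5]
Step 5: ref 3 → HIT, frames=[3,5]
Step 6: ref 1 → FAULT (evict 3), frames=[1,5]
Step 7: ref 3 → FAULT (evict 5), frames=[1,3]
Step 8: ref 3 → HIT, frames=[1,3]
Step 9: ref 4 → FAULT (evict 1), frames=[4,3]
Step 10: ref 5 → FAULT (evict 3), frames=[4,5]
Step 11: ref 4 → HIT, frames=[4,5]
Step 12: ref 3 → FAULT (evict 4), frames=[3,5]
Step 13: ref 4 → FAULT (evict 5), frames=[3,4]
Step 14: ref 2 → FAULT (evict 3), frames=[2,4]
Step 15: ref 2 → HIT, frames=[2,4]
Total faults: 9

Answer: 9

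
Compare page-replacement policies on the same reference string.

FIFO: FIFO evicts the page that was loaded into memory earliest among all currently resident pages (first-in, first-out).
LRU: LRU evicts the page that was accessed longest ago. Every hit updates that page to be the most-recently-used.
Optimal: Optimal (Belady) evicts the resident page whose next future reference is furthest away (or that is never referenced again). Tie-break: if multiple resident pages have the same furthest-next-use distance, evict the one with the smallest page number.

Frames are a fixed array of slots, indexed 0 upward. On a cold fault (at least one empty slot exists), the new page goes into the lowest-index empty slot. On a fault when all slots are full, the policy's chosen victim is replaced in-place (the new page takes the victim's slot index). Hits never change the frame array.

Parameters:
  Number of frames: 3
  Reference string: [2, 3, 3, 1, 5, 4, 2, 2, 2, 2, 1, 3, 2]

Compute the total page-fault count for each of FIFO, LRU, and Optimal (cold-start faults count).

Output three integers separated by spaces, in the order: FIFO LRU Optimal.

--- FIFO ---
  step 0: ref 2 -> FAULT, frames=[2,-,-] (faults so far: 1)
  step 1: ref 3 -> FAULT, frames=[2,3,-] (faults so far: 2)
  step 2: ref 3 -> HIT, frames=[2,3,-] (faults so far: 2)
  step 3: ref 1 -> FAULT, frames=[2,3,1] (faults so far: 3)
  step 4: ref 5 -> FAULT, evict 2, frames=[5,3,1] (faults so far: 4)
  step 5: ref 4 -> FAULT, evict 3, frames=[5,4,1] (faults so far: 5)
  step 6: ref 2 -> FAULT, evict 1, frames=[5,4,2] (faults so far: 6)
  step 7: ref 2 -> HIT, frames=[5,4,2] (faults so far: 6)
  step 8: ref 2 -> HIT, frames=[5,4,2] (faults so far: 6)
  step 9: ref 2 -> HIT, frames=[5,4,2] (faults so far: 6)
  step 10: ref 1 -> FAULT, evict 5, frames=[1,4,2] (faults so far: 7)
  step 11: ref 3 -> FAULT, evict 4, frames=[1,3,2] (faults so far: 8)
  step 12: ref 2 -> HIT, frames=[1,3,2] (faults so far: 8)
  FIFO total faults: 8
--- LRU ---
  step 0: ref 2 -> FAULT, frames=[2,-,-] (faults so far: 1)
  step 1: ref 3 -> FAULT, frames=[2,3,-] (faults so far: 2)
  step 2: ref 3 -> HIT, frames=[2,3,-] (faults so far: 2)
  step 3: ref 1 -> FAULT, frames=[2,3,1] (faults so far: 3)
  step 4: ref 5 -> FAULT, evict 2, frames=[5,3,1] (faults so far: 4)
  step 5: ref 4 -> FAULT, evict 3, frames=[5,4,1] (faults so far: 5)
  step 6: ref 2 -> FAULT, evict 1, frames=[5,4,2] (faults so far: 6)
  step 7: ref 2 -> HIT, frames=[5,4,2] (faults so far: 6)
  step 8: ref 2 -> HIT, frames=[5,4,2] (faults so far: 6)
  step 9: ref 2 -> HIT, frames=[5,4,2] (faults so far: 6)
  step 10: ref 1 -> FAULT, evict 5, frames=[1,4,2] (faults so far: 7)
  step 11: ref 3 -> FAULT, evict 4, frames=[1,3,2] (faults so far: 8)
  step 12: ref 2 -> HIT, frames=[1,3,2] (faults so far: 8)
  LRU total faults: 8
--- Optimal ---
  step 0: ref 2 -> FAULT, frames=[2,-,-] (faults so far: 1)
  step 1: ref 3 -> FAULT, frames=[2,3,-] (faults so far: 2)
  step 2: ref 3 -> HIT, frames=[2,3,-] (faults so far: 2)
  step 3: ref 1 -> FAULT, frames=[2,3,1] (faults so far: 3)
  step 4: ref 5 -> FAULT, evict 3, frames=[2,5,1] (faults so far: 4)
  step 5: ref 4 -> FAULT, evict 5, frames=[2,4,1] (faults so far: 5)
  step 6: ref 2 -> HIT, frames=[2,4,1] (faults so far: 5)
  step 7: ref 2 -> HIT, frames=[2,4,1] (faults so far: 5)
  step 8: ref 2 -> HIT, frames=[2,4,1] (faults so far: 5)
  step 9: ref 2 -> HIT, frames=[2,4,1] (faults so far: 5)
  step 10: ref 1 -> HIT, frames=[2,4,1] (faults so far: 5)
  step 11: ref 3 -> FAULT, evict 1, frames=[2,4,3] (faults so far: 6)
  step 12: ref 2 -> HIT, frames=[2,4,3] (faults so far: 6)
  Optimal total faults: 6

Answer: 8 8 6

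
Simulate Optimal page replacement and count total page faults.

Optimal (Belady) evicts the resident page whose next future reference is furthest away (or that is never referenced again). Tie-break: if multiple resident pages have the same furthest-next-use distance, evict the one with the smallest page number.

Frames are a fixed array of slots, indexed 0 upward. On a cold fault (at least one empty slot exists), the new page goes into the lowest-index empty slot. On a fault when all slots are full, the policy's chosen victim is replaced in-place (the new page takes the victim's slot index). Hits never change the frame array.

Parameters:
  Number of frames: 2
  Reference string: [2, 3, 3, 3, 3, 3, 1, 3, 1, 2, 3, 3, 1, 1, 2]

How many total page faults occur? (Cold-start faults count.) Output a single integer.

Answer: 5

Derivation:
Step 0: ref 2 → FAULT, frames=[2,-]
Step 1: ref 3 → FAULT, frames=[2,3]
Step 2: ref 3 → HIT, frames=[2,3]
Step 3: ref 3 → HIT, frames=[2,3]
Step 4: ref 3 → HIT, frames=[2,3]
Step 5: ref 3 → HIT, frames=[2,3]
Step 6: ref 1 → FAULT (evict 2), frames=[1,3]
Step 7: ref 3 → HIT, frames=[1,3]
Step 8: ref 1 → HIT, frames=[1,3]
Step 9: ref 2 → FAULT (evict 1), frames=[2,3]
Step 10: ref 3 → HIT, frames=[2,3]
Step 11: ref 3 → HIT, frames=[2,3]
Step 12: ref 1 → FAULT (evict 3), frames=[2,1]
Step 13: ref 1 → HIT, frames=[2,1]
Step 14: ref 2 → HIT, frames=[2,1]
Total faults: 5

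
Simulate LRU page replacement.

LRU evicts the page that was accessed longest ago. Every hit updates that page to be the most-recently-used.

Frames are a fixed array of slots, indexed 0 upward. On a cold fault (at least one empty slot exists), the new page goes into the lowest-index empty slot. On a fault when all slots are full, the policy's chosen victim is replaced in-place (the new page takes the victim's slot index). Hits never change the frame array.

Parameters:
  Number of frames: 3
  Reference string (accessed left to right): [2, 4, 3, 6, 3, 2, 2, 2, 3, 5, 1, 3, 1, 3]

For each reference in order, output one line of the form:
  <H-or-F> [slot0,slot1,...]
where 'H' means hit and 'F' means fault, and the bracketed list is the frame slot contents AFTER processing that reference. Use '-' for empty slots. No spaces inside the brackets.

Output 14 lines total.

F [2,-,-]
F [2,4,-]
F [2,4,3]
F [6,4,3]
H [6,4,3]
F [6,2,3]
H [6,2,3]
H [6,2,3]
H [6,2,3]
F [5,2,3]
F [5,1,3]
H [5,1,3]
H [5,1,3]
H [5,1,3]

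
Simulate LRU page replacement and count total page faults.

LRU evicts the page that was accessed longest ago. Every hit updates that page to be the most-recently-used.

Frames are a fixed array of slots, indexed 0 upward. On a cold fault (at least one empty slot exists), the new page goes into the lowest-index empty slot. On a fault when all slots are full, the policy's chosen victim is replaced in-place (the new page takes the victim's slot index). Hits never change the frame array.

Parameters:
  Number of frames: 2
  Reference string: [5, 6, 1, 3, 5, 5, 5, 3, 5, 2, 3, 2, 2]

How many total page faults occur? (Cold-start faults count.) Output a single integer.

Step 0: ref 5 → FAULT, frames=[5,-]
Step 1: ref 6 → FAULT, frames=[5,6]
Step 2: ref 1 → FAULT (evict 5), frames=[1,6]
Step 3: ref 3 → FAULT (evict 6), frames=[1,3]
Step 4: ref 5 → FAULT (evict 1), frames=[5,3]
Step 5: ref 5 → HIT, frames=[5,3]
Step 6: ref 5 → HIT, frames=[5,3]
Step 7: ref 3 → HIT, frames=[5,3]
Step 8: ref 5 → HIT, frames=[5,3]
Step 9: ref 2 → FAULT (evict 3), frames=[5,2]
Step 10: ref 3 → FAULT (evict 5), frames=[3,2]
Step 11: ref 2 → HIT, frames=[3,2]
Step 12: ref 2 → HIT, frames=[3,2]
Total faults: 7

Answer: 7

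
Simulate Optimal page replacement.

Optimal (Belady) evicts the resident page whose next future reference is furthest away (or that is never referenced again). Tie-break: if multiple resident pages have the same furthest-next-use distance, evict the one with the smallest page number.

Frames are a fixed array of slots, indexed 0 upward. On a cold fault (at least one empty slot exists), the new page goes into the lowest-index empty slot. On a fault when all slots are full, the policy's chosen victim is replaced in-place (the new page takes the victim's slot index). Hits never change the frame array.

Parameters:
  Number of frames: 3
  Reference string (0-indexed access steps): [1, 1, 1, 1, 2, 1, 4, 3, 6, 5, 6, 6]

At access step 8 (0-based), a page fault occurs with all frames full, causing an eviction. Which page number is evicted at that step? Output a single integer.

Step 0: ref 1 -> FAULT, frames=[1,-,-]
Step 1: ref 1 -> HIT, frames=[1,-,-]
Step 2: ref 1 -> HIT, frames=[1,-,-]
Step 3: ref 1 -> HIT, frames=[1,-,-]
Step 4: ref 2 -> FAULT, frames=[1,2,-]
Step 5: ref 1 -> HIT, frames=[1,2,-]
Step 6: ref 4 -> FAULT, frames=[1,2,4]
Step 7: ref 3 -> FAULT, evict 1, frames=[3,2,4]
Step 8: ref 6 -> FAULT, evict 2, frames=[3,6,4]
At step 8: evicted page 2

Answer: 2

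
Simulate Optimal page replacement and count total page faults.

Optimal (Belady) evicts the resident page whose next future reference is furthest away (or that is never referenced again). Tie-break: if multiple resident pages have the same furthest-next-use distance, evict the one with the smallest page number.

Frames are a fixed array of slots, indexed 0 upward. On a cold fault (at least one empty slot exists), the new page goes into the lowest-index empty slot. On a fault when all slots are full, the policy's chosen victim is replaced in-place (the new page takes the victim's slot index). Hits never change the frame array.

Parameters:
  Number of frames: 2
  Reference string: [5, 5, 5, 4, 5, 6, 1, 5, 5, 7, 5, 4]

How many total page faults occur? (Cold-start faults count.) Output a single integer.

Step 0: ref 5 → FAULT, frames=[5,-]
Step 1: ref 5 → HIT, frames=[5,-]
Step 2: ref 5 → HIT, frames=[5,-]
Step 3: ref 4 → FAULT, frames=[5,4]
Step 4: ref 5 → HIT, frames=[5,4]
Step 5: ref 6 → FAULT (evict 4), frames=[5,6]
Step 6: ref 1 → FAULT (evict 6), frames=[5,1]
Step 7: ref 5 → HIT, frames=[5,1]
Step 8: ref 5 → HIT, frames=[5,1]
Step 9: ref 7 → FAULT (evict 1), frames=[5,7]
Step 10: ref 5 → HIT, frames=[5,7]
Step 11: ref 4 → FAULT (evict 5), frames=[4,7]
Total faults: 6

Answer: 6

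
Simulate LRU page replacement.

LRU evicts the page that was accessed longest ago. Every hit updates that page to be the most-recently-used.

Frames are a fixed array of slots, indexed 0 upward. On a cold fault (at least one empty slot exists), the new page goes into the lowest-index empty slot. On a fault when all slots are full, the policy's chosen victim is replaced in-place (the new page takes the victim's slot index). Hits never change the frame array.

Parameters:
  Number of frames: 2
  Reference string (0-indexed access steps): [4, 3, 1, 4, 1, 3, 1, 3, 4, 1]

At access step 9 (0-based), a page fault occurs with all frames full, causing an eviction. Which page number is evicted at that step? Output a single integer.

Step 0: ref 4 -> FAULT, frames=[4,-]
Step 1: ref 3 -> FAULT, frames=[4,3]
Step 2: ref 1 -> FAULT, evict 4, frames=[1,3]
Step 3: ref 4 -> FAULT, evict 3, frames=[1,4]
Step 4: ref 1 -> HIT, frames=[1,4]
Step 5: ref 3 -> FAULT, evict 4, frames=[1,3]
Step 6: ref 1 -> HIT, frames=[1,3]
Step 7: ref 3 -> HIT, frames=[1,3]
Step 8: ref 4 -> FAULT, evict 1, frames=[4,3]
Step 9: ref 1 -> FAULT, evict 3, frames=[4,1]
At step 9: evicted page 3

Answer: 3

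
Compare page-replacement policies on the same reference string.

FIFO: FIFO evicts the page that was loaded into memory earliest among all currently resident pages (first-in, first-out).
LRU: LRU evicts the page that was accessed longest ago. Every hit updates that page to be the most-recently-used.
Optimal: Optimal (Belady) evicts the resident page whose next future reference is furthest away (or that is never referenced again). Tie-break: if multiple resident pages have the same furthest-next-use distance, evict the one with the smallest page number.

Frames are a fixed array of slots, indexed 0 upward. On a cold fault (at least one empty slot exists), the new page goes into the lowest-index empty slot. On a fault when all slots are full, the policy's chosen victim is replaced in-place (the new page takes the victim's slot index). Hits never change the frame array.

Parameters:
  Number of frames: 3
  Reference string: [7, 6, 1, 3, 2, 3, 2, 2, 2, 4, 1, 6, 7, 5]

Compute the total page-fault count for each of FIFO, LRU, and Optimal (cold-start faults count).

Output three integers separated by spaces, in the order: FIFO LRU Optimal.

Answer: 10 10 9

Derivation:
--- FIFO ---
  step 0: ref 7 -> FAULT, frames=[7,-,-] (faults so far: 1)
  step 1: ref 6 -> FAULT, frames=[7,6,-] (faults so far: 2)
  step 2: ref 1 -> FAULT, frames=[7,6,1] (faults so far: 3)
  step 3: ref 3 -> FAULT, evict 7, frames=[3,6,1] (faults so far: 4)
  step 4: ref 2 -> FAULT, evict 6, frames=[3,2,1] (faults so far: 5)
  step 5: ref 3 -> HIT, frames=[3,2,1] (faults so far: 5)
  step 6: ref 2 -> HIT, frames=[3,2,1] (faults so far: 5)
  step 7: ref 2 -> HIT, frames=[3,2,1] (faults so far: 5)
  step 8: ref 2 -> HIT, frames=[3,2,1] (faults so far: 5)
  step 9: ref 4 -> FAULT, evict 1, frames=[3,2,4] (faults so far: 6)
  step 10: ref 1 -> FAULT, evict 3, frames=[1,2,4] (faults so far: 7)
  step 11: ref 6 -> FAULT, evict 2, frames=[1,6,4] (faults so far: 8)
  step 12: ref 7 -> FAULT, evict 4, frames=[1,6,7] (faults so far: 9)
  step 13: ref 5 -> FAULT, evict 1, frames=[5,6,7] (faults so far: 10)
  FIFO total faults: 10
--- LRU ---
  step 0: ref 7 -> FAULT, frames=[7,-,-] (faults so far: 1)
  step 1: ref 6 -> FAULT, frames=[7,6,-] (faults so far: 2)
  step 2: ref 1 -> FAULT, frames=[7,6,1] (faults so far: 3)
  step 3: ref 3 -> FAULT, evict 7, frames=[3,6,1] (faults so far: 4)
  step 4: ref 2 -> FAULT, evict 6, frames=[3,2,1] (faults so far: 5)
  step 5: ref 3 -> HIT, frames=[3,2,1] (faults so far: 5)
  step 6: ref 2 -> HIT, frames=[3,2,1] (faults so far: 5)
  step 7: ref 2 -> HIT, frames=[3,2,1] (faults so far: 5)
  step 8: ref 2 -> HIT, frames=[3,2,1] (faults so far: 5)
  step 9: ref 4 -> FAULT, evict 1, frames=[3,2,4] (faults so far: 6)
  step 10: ref 1 -> FAULT, evict 3, frames=[1,2,4] (faults so far: 7)
  step 11: ref 6 -> FAULT, evict 2, frames=[1,6,4] (faults so far: 8)
  step 12: ref 7 -> FAULT, evict 4, frames=[1,6,7] (faults so far: 9)
  step 13: ref 5 -> FAULT, evict 1, frames=[5,6,7] (faults so far: 10)
  LRU total faults: 10
--- Optimal ---
  step 0: ref 7 -> FAULT, frames=[7,-,-] (faults so far: 1)
  step 1: ref 6 -> FAULT, frames=[7,6,-] (faults so far: 2)
  step 2: ref 1 -> FAULT, frames=[7,6,1] (faults so far: 3)
  step 3: ref 3 -> FAULT, evict 7, frames=[3,6,1] (faults so far: 4)
  step 4: ref 2 -> FAULT, evict 6, frames=[3,2,1] (faults so far: 5)
  step 5: ref 3 -> HIT, frames=[3,2,1] (faults so far: 5)
  step 6: ref 2 -> HIT, frames=[3,2,1] (faults so far: 5)
  step 7: ref 2 -> HIT, frames=[3,2,1] (faults so far: 5)
  step 8: ref 2 -> HIT, frames=[3,2,1] (faults so far: 5)
  step 9: ref 4 -> FAULT, evict 2, frames=[3,4,1] (faults so far: 6)
  step 10: ref 1 -> HIT, frames=[3,4,1] (faults so far: 6)
  step 11: ref 6 -> FAULT, evict 1, frames=[3,4,6] (faults so far: 7)
  step 12: ref 7 -> FAULT, evict 3, frames=[7,4,6] (faults so far: 8)
  step 13: ref 5 -> FAULT, evict 4, frames=[7,5,6] (faults so far: 9)
  Optimal total faults: 9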